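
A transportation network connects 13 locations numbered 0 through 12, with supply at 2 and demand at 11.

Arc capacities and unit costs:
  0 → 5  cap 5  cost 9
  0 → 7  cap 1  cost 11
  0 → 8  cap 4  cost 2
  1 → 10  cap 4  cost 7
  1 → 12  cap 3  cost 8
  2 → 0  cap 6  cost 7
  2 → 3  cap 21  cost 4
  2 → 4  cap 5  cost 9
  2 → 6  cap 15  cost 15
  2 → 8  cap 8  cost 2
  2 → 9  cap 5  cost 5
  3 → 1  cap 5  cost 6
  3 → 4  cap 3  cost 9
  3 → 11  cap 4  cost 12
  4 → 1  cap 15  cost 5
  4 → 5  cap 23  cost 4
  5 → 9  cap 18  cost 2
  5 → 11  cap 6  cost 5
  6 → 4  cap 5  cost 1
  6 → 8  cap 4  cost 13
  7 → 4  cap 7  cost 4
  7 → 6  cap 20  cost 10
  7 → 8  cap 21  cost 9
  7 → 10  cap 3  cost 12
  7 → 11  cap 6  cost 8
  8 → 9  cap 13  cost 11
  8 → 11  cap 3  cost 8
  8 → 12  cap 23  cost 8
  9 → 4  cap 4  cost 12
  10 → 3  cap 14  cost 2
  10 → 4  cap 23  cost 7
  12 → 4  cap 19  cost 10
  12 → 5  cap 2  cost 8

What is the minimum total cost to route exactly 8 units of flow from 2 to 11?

shortest-cost path #1: 2→8→11 push 3 @ unit cost 10 (adds 30)
shortest-cost path #2: 2→3→11 push 4 @ unit cost 16 (adds 64)
shortest-cost path #3: 2→4→5→11 push 1 @ unit cost 18 (adds 18)
total cost = 112

Minimum cost for 8 units: 112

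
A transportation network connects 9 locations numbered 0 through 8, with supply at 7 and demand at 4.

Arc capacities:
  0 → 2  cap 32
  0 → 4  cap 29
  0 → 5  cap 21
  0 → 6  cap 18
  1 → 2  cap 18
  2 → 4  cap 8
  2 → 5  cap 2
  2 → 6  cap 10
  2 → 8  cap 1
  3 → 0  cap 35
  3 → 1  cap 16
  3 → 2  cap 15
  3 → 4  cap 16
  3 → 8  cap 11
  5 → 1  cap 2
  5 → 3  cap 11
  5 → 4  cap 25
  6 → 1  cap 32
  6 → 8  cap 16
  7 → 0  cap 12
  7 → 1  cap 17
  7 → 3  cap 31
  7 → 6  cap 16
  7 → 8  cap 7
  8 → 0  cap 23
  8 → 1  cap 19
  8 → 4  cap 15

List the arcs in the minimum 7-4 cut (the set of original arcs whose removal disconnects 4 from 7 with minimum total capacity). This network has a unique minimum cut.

Min-cut arcs: {(2,4), (2,5), (2,8), (6,8), (7,0), (7,3), (7,8)} (total capacity 77)

augment #1: 7→0→4 push 12
augment #2: 7→3→4 push 16
augment #3: 7→8→4 push 7
augment #4: 7→1→2→4 push 8
augment #5: 7→3→0→4 push 15
augment #6: 7→6→8→4 push 8
augment #7: 7→1→2→5→4 push 2
augment #8: 7→6→8→0→4 push 2
augment #9: 7→6→8→0→5→4 push 6
augment #10: 7→1→2→8→0→5→4 push 1
max flow = 77; residual-reachable set from 7 gives S-side
cut edges (S→T): {(2,4), (2,5), (2,8), (6,8), (7,0), (7,3), (7,8)} total cap 77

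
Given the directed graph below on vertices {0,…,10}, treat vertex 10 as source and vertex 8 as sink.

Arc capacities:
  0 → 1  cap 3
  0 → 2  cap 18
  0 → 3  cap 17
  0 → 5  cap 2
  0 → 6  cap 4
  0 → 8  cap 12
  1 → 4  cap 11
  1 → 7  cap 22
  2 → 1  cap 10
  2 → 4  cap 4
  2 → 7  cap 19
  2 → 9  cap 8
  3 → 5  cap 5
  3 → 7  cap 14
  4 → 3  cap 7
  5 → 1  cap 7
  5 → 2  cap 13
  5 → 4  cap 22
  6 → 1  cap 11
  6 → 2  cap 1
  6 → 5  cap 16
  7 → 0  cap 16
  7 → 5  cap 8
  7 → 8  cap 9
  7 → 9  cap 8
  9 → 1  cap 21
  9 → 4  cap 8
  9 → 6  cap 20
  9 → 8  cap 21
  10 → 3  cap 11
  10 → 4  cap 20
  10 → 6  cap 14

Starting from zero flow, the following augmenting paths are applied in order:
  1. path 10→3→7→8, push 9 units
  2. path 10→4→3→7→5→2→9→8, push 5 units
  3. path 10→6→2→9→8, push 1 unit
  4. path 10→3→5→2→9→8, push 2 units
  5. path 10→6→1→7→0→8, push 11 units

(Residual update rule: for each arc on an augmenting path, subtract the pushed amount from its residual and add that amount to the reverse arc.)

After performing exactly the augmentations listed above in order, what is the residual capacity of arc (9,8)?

Residual capacity of (9,8): 13

after path 1 (10→3→7→8, push 9): res(9,8)=21
after path 2 (10→4→3→7→5→2→9→8, push 5): res(9,8)=16
after path 3 (10→6→2→9→8, push 1): res(9,8)=15
after path 4 (10→3→5→2→9→8, push 2): res(9,8)=13
after path 5 (10→6→1→7→0→8, push 11): res(9,8)=13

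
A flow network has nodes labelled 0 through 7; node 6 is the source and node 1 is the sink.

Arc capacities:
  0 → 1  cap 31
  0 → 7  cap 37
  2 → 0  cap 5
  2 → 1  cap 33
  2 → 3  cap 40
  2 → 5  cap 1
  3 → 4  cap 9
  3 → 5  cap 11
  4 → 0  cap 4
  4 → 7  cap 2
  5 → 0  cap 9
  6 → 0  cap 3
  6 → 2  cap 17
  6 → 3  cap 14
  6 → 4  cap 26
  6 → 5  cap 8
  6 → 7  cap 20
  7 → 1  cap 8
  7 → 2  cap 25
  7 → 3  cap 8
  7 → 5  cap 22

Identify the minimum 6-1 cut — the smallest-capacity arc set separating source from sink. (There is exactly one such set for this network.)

augment #1: 6→0→1 push 3
augment #2: 6→2→1 push 17
augment #3: 6→7→1 push 8
augment #4: 6→4→0→1 push 4
augment #5: 6→5→0→1 push 8
augment #6: 6→7→2→1 push 12
augment #7: 6→3→5→0→1 push 1
augment #8: 6→4→7→2→1 push 2
max flow = 55; residual-reachable set from 6 gives S-side
cut edges (S→T): {(4,0), (4,7), (5,0), (6,0), (6,2), (6,7)} total cap 55

Min-cut arcs: {(4,0), (4,7), (5,0), (6,0), (6,2), (6,7)} (total capacity 55)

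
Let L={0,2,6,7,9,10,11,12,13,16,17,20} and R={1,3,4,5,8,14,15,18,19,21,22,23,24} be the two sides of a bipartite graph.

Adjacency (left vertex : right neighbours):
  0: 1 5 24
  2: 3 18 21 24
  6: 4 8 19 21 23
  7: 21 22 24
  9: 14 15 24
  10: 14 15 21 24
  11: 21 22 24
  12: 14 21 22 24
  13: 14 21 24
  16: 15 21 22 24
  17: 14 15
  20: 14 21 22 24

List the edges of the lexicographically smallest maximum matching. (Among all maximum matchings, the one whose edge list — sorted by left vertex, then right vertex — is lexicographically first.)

|M| = 8 (so the lex-smallest maximum matching has 8 edges)
process left vertices in ascending order; for each, take the smallest-labelled available neighbour that still permits 8 edges overall, or leave it unmatched if none does
lex-smallest matching: {0-1, 2-3, 6-4, 7-21, 9-14, 10-15, 11-22, 12-24}

Lex-smallest maximum matching: {(0,1), (2,3), (6,4), (7,21), (9,14), (10,15), (11,22), (12,24)}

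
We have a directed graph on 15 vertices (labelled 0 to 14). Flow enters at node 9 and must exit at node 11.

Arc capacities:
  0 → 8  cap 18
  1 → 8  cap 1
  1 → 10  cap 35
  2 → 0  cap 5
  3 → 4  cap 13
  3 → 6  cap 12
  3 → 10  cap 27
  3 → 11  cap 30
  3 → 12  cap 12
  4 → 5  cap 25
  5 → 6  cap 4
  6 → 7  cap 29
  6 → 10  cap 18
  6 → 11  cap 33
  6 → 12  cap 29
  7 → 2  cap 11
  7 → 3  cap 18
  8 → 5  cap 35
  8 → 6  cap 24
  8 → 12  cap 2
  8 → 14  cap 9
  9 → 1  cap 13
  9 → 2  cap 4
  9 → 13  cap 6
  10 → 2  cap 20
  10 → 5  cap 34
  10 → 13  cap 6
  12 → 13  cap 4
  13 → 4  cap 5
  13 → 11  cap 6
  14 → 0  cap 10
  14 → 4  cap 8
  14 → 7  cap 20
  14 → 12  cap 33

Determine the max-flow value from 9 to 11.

augment #1: 9→13→11 bottleneck 6, total now 6
augment #2: 9→1→8→6→11 bottleneck 1, total now 7
augment #3: 9→1→10→5→6→11 bottleneck 4, total now 11
augment #4: 9→2→0→8→6→11 bottleneck 4, total now 15
augment #5: 9→1→10→2→0→8→6→11 bottleneck 1, total now 16

Maximum flow value: 16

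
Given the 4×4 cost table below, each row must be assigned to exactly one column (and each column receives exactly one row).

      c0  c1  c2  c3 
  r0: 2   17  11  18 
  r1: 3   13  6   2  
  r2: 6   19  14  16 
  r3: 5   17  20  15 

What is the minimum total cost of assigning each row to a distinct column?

optimal assignment: row0→col0 (cost 2), row1→col3 (cost 2), row2→col2 (cost 14), row3→col1 (cost 17)
total = 2 + 2 + 14 + 17 = 35

Minimum assignment cost: 35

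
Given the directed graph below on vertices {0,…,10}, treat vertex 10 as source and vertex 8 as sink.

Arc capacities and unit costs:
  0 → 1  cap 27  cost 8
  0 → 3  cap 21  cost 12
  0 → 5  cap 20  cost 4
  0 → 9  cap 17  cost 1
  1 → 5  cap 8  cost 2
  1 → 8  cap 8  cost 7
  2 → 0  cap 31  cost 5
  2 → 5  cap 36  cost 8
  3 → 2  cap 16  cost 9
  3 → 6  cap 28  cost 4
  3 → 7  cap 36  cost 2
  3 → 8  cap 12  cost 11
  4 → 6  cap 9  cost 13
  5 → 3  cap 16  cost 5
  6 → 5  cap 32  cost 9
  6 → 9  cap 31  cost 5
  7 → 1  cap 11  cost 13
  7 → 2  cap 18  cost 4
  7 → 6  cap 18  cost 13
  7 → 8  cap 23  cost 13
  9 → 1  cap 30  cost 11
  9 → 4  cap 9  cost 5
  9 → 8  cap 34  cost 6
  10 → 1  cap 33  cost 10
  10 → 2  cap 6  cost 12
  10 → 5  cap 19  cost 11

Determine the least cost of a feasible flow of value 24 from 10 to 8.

Minimum cost for 24 units: 550

shortest-cost path #1: 10→1→8 push 8 @ unit cost 17 (adds 136)
shortest-cost path #2: 10→2→0→9→8 push 6 @ unit cost 24 (adds 144)
shortest-cost path #3: 10→5→3→8 push 10 @ unit cost 27 (adds 270)
total cost = 550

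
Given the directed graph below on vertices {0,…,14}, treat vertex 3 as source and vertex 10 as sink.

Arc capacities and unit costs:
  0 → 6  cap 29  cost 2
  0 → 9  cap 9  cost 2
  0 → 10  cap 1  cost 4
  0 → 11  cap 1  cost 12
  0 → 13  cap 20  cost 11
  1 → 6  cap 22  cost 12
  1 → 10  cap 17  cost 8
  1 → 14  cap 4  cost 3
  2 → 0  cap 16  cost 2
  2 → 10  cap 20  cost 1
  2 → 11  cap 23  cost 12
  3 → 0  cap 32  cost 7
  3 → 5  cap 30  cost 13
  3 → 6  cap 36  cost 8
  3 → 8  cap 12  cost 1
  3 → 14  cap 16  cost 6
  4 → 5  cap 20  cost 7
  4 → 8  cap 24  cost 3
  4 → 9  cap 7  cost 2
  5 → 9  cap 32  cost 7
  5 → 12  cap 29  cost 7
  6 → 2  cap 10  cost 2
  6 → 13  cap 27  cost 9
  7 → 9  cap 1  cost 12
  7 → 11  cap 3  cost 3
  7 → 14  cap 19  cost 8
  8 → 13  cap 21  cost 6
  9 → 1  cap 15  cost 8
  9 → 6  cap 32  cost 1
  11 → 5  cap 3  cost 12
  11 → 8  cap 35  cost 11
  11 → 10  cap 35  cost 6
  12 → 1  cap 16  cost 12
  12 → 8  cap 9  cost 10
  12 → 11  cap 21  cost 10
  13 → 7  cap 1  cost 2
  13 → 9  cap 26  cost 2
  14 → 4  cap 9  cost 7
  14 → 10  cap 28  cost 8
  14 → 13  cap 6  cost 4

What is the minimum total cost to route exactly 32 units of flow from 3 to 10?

Minimum cost for 32 units: 463

shortest-cost path #1: 3→0→10 push 1 @ unit cost 11 (adds 11)
shortest-cost path #2: 3→6→2→10 push 10 @ unit cost 11 (adds 110)
shortest-cost path #3: 3→14→10 push 16 @ unit cost 14 (adds 224)
shortest-cost path #4: 3→8→13→7→11→10 push 1 @ unit cost 18 (adds 18)
shortest-cost path #5: 3→0→11→10 push 1 @ unit cost 25 (adds 25)
shortest-cost path #6: 3→8→13→9→1→10 push 3 @ unit cost 25 (adds 75)
total cost = 463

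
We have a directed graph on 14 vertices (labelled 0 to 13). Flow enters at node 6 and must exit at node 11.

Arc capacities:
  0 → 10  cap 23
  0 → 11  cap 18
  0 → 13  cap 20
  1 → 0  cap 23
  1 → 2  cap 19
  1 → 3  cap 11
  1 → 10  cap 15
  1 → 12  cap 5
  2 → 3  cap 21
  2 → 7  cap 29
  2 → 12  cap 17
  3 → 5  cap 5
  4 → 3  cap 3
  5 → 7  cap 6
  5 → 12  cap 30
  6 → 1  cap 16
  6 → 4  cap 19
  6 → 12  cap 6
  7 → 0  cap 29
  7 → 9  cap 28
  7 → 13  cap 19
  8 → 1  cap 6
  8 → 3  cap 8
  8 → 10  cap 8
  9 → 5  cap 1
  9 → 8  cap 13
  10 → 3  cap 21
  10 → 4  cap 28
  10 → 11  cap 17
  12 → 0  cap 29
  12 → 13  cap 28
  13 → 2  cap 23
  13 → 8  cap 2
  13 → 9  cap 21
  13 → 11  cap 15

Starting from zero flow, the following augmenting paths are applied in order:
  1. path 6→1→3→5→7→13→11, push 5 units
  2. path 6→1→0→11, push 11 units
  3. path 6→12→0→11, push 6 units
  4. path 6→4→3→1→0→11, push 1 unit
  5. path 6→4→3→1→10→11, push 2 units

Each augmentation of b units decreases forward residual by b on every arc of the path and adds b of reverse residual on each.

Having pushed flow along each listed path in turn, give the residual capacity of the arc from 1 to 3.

Residual capacity of (1,3): 9

after path 1 (6→1→3→5→7→13→11, push 5): res(1,3)=6
after path 2 (6→1→0→11, push 11): res(1,3)=6
after path 3 (6→12→0→11, push 6): res(1,3)=6
after path 4 (6→4→3→1→0→11, push 1): res(1,3)=7
after path 5 (6→4→3→1→10→11, push 2): res(1,3)=9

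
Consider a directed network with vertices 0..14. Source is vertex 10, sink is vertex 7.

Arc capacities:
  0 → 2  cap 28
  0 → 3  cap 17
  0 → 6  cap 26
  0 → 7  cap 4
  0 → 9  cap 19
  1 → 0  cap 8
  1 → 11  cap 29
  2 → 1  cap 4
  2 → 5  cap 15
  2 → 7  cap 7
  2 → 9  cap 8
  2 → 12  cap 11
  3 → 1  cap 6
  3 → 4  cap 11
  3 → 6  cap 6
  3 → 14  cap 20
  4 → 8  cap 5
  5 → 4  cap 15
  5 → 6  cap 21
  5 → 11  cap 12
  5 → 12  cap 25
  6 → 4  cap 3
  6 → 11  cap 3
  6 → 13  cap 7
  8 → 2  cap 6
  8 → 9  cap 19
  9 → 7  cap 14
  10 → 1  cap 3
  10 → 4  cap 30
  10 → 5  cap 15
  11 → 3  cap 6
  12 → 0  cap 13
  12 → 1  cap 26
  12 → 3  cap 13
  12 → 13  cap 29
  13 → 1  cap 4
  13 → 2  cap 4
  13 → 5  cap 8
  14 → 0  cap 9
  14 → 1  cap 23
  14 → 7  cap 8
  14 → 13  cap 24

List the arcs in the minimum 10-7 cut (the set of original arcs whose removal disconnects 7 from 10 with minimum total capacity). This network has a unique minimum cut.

augment #1: 10→1→0→7 push 3
augment #2: 10→4→8→2→7 push 5
augment #3: 10→5→12→0→7 push 1
augment #4: 10→5→6→13→2→7 push 2
augment #5: 10→5→11→3→14→7 push 6
augment #6: 10→5→12→0→9→7 push 6
max flow = 23; residual-reachable set from 10 gives S-side
cut edges (S→T): {(4,8), (10,1), (10,5)} total cap 23

Min-cut arcs: {(4,8), (10,1), (10,5)} (total capacity 23)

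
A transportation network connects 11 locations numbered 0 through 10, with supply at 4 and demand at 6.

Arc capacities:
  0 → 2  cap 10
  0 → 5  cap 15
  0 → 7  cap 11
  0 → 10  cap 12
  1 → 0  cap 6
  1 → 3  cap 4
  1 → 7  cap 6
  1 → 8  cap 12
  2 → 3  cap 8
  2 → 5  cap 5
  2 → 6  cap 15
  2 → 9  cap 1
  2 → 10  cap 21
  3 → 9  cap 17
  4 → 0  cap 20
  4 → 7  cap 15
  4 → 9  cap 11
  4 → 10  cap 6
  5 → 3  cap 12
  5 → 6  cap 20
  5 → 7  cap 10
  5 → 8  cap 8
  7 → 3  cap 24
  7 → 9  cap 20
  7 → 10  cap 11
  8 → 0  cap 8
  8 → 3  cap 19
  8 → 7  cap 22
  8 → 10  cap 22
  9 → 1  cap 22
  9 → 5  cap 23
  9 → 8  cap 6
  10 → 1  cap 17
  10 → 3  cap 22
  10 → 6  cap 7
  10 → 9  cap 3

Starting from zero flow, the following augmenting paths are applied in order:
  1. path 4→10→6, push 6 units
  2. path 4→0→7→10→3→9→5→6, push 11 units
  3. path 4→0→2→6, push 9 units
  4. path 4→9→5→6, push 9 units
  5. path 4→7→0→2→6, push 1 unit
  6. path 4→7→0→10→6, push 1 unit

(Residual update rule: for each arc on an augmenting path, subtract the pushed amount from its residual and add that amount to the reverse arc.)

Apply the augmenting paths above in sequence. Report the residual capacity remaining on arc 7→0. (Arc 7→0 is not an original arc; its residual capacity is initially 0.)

Residual capacity of (7,0): 9

after path 1 (4→10→6, push 6): res(7,0)=0
after path 2 (4→0→7→10→3→9→5→6, push 11): res(7,0)=11
after path 3 (4→0→2→6, push 9): res(7,0)=11
after path 4 (4→9→5→6, push 9): res(7,0)=11
after path 5 (4→7→0→2→6, push 1): res(7,0)=10
after path 6 (4→7→0→10→6, push 1): res(7,0)=9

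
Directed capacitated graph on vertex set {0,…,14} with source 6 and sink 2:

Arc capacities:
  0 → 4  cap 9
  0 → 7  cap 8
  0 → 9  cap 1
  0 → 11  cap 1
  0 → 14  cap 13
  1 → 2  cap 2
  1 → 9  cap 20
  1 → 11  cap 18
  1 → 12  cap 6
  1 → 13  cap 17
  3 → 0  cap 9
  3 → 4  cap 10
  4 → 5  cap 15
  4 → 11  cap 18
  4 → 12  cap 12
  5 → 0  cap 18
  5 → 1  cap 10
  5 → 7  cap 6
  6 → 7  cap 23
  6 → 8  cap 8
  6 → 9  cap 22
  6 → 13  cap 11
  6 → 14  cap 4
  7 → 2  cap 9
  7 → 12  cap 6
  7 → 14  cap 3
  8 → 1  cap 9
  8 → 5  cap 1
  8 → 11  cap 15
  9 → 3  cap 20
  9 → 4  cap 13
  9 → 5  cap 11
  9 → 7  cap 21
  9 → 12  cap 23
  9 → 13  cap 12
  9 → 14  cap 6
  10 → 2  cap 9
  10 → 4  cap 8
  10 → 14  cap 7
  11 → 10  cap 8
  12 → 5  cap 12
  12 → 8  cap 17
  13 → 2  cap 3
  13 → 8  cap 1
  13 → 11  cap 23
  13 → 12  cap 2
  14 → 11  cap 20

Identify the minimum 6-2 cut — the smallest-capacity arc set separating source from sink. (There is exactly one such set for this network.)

Min-cut arcs: {(1,2), (7,2), (11,10), (13,2)} (total capacity 22)

augment #1: 6→7→2 push 9
augment #2: 6→13→2 push 3
augment #3: 6→8→1→2 push 2
augment #4: 6→8→11→10→2 push 6
augment #5: 6→13→11→10→2 push 2
max flow = 22; residual-reachable set from 6 gives S-side
cut edges (S→T): {(1,2), (7,2), (11,10), (13,2)} total cap 22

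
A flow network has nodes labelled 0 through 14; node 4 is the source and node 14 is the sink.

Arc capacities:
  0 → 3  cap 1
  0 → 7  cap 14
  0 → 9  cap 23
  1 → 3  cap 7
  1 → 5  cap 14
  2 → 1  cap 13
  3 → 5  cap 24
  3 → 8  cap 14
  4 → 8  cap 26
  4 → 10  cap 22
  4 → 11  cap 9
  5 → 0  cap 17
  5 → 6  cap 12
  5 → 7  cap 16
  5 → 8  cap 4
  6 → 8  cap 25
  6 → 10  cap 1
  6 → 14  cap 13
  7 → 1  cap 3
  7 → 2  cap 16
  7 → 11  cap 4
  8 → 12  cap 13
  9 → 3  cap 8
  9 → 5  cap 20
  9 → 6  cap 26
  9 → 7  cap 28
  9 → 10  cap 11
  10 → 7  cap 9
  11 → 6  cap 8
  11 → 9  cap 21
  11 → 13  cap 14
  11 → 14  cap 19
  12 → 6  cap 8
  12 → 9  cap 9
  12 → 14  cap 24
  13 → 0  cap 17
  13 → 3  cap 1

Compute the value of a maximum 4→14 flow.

augment #1: 4→11→14 bottleneck 9, total now 9
augment #2: 4→8→12→14 bottleneck 13, total now 22
augment #3: 4→10→7→11→14 bottleneck 4, total now 26
augment #4: 4→10→7→1→5→6→14 bottleneck 3, total now 29
augment #5: 4→10→7→2→1→5→6→14 bottleneck 2, total now 31

Maximum flow value: 31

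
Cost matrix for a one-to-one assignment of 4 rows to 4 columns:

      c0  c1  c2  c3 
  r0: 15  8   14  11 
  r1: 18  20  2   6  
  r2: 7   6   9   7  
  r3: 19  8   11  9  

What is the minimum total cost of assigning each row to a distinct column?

optimal assignment: row0→col1 (cost 8), row1→col2 (cost 2), row2→col0 (cost 7), row3→col3 (cost 9)
total = 8 + 2 + 7 + 9 = 26

Minimum assignment cost: 26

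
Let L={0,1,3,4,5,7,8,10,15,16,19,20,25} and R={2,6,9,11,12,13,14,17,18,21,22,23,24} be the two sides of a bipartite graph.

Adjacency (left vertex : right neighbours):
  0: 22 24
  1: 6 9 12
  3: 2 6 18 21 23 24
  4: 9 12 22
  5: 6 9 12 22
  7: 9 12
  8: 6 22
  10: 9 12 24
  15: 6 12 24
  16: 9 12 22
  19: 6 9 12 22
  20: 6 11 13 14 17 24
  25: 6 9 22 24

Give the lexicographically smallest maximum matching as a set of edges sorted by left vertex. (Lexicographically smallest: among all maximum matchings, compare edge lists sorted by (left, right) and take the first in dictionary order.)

|M| = 7 (so the lex-smallest maximum matching has 7 edges)
process left vertices in ascending order; for each, take the smallest-labelled available neighbour that still permits 7 edges overall, or leave it unmatched if none does
lex-smallest matching: {0-22, 1-6, 3-2, 4-9, 5-12, 10-24, 20-11}

Lex-smallest maximum matching: {(0,22), (1,6), (3,2), (4,9), (5,12), (10,24), (20,11)}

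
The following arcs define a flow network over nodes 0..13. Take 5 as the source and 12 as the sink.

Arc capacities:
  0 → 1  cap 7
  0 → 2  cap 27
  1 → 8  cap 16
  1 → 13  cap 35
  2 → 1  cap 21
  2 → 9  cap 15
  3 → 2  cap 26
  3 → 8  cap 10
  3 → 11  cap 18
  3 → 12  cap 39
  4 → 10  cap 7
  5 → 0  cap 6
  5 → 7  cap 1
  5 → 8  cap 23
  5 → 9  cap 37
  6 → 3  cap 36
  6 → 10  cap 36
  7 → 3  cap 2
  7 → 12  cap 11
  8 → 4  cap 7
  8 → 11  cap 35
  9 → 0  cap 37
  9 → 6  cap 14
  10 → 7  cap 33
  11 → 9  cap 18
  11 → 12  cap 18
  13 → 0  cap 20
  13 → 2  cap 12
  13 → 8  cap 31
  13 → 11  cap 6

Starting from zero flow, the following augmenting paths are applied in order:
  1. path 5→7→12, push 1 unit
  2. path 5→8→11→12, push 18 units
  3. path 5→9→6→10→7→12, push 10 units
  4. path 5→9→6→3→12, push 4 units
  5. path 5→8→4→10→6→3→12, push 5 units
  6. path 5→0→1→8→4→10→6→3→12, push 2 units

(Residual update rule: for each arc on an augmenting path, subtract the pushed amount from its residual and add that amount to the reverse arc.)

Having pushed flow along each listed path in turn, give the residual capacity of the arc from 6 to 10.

after path 1 (5→7→12, push 1): res(6,10)=36
after path 2 (5→8→11→12, push 18): res(6,10)=36
after path 3 (5→9→6→10→7→12, push 10): res(6,10)=26
after path 4 (5→9→6→3→12, push 4): res(6,10)=26
after path 5 (5→8→4→10→6→3→12, push 5): res(6,10)=31
after path 6 (5→0→1→8→4→10→6→3→12, push 2): res(6,10)=33

Residual capacity of (6,10): 33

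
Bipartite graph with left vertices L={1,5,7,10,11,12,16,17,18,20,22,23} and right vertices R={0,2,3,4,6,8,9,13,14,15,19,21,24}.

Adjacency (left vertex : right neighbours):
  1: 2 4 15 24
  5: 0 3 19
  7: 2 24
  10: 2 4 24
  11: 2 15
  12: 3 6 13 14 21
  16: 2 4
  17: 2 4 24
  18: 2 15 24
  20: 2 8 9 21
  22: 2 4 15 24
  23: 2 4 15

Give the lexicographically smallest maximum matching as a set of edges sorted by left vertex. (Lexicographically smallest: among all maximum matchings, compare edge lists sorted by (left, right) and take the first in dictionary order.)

|M| = 7 (so the lex-smallest maximum matching has 7 edges)
process left vertices in ascending order; for each, take the smallest-labelled available neighbour that still permits 7 edges overall, or leave it unmatched if none does
lex-smallest matching: {1-2, 5-0, 7-24, 10-4, 11-15, 12-3, 20-8}

Lex-smallest maximum matching: {(1,2), (5,0), (7,24), (10,4), (11,15), (12,3), (20,8)}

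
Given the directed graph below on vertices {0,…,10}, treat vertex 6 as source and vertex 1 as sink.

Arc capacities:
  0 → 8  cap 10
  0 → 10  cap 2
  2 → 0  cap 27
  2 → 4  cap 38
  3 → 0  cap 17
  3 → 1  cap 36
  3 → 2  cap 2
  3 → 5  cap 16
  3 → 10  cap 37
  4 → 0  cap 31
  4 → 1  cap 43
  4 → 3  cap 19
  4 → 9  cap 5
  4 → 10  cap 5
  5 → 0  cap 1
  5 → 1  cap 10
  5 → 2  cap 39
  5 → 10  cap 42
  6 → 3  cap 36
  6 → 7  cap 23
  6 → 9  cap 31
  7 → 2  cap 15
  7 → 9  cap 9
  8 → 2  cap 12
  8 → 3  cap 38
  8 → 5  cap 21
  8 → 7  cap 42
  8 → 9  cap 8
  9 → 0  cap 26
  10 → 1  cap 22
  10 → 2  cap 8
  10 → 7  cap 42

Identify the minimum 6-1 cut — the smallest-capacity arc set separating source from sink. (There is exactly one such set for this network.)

augment #1: 6→3→1 push 36
augment #2: 6→7→2→4→1 push 15
augment #3: 6→9→0→10→1 push 2
augment #4: 6→9→0→8→5→1 push 10
max flow = 63; residual-reachable set from 6 gives S-side
cut edges (S→T): {(0,8), (0,10), (6,3), (7,2)} total cap 63

Min-cut arcs: {(0,8), (0,10), (6,3), (7,2)} (total capacity 63)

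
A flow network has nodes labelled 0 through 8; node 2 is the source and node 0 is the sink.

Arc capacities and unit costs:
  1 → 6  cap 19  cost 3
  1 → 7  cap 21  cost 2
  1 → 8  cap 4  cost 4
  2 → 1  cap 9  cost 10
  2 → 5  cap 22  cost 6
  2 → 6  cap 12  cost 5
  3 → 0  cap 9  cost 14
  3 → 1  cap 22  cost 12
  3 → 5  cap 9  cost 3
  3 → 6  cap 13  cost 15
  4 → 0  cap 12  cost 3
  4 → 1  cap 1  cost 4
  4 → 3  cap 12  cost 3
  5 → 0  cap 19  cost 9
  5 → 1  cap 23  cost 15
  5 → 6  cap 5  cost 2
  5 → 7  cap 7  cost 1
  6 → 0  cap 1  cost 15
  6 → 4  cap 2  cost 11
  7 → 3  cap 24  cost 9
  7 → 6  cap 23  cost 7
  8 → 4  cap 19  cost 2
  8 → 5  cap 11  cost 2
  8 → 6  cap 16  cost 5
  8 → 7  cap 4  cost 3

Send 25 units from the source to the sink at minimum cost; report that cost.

shortest-cost path #1: 2→5→0 push 19 @ unit cost 15 (adds 285)
shortest-cost path #2: 2→6→4→0 push 2 @ unit cost 19 (adds 38)
shortest-cost path #3: 2→1→8→4→0 push 4 @ unit cost 19 (adds 76)
total cost = 399

Minimum cost for 25 units: 399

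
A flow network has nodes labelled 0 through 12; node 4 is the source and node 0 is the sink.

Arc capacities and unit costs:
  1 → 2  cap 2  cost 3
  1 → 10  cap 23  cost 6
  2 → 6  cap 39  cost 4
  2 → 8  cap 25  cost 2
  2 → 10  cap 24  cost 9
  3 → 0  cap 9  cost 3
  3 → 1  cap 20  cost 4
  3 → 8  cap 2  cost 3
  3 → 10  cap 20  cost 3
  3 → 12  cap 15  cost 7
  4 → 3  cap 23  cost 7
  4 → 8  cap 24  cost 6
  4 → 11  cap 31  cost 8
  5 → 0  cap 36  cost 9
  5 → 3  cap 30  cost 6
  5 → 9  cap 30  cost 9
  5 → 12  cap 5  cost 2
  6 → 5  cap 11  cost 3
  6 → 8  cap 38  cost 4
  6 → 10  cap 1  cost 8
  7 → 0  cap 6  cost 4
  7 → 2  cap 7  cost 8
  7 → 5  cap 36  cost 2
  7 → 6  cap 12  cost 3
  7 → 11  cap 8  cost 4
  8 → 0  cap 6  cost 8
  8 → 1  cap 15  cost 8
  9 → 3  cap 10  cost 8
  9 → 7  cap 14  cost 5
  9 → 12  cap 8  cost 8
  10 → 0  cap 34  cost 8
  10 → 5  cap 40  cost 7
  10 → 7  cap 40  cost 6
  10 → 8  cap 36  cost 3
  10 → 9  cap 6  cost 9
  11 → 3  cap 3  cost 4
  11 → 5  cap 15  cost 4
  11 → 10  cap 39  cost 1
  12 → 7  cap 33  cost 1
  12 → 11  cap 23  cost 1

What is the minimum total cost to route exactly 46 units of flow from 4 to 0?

shortest-cost path #1: 4→3→0 push 9 @ unit cost 10 (adds 90)
shortest-cost path #2: 4→8→0 push 6 @ unit cost 14 (adds 84)
shortest-cost path #3: 4→11→10→0 push 31 @ unit cost 17 (adds 527)
total cost = 701

Minimum cost for 46 units: 701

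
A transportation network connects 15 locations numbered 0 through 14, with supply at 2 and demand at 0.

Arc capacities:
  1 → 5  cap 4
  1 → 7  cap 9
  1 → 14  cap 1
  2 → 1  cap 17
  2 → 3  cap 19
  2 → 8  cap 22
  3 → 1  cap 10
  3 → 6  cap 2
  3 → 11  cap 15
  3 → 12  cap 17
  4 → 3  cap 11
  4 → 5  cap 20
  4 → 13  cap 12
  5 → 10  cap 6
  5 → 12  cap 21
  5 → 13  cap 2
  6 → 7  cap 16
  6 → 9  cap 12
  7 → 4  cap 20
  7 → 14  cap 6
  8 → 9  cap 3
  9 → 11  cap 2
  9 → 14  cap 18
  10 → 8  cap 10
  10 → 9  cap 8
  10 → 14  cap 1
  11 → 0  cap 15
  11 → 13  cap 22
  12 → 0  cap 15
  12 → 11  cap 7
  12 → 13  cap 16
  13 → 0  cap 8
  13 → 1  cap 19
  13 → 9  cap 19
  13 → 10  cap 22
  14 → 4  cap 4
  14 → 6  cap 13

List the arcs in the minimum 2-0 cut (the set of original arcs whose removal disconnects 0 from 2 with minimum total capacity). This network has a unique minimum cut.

Min-cut arcs: {(1,5), (1,7), (1,14), (2,3), (8,9)} (total capacity 36)

augment #1: 2→3→11→0 push 15
augment #2: 2→3→12→0 push 4
augment #3: 2→1→5→12→0 push 4
augment #4: 2→1→7→4→13→0 push 8
augment #5: 2→1→7→4→3→12→0 push 1
augment #6: 2→1→14→4→3→12→0 push 1
augment #7: 2→8→9→11→3→12→0 push 2
augment #8: 2→8→9→14→4→3→12→0 push 1
max flow = 36; residual-reachable set from 2 gives S-side
cut edges (S→T): {(1,5), (1,7), (1,14), (2,3), (8,9)} total cap 36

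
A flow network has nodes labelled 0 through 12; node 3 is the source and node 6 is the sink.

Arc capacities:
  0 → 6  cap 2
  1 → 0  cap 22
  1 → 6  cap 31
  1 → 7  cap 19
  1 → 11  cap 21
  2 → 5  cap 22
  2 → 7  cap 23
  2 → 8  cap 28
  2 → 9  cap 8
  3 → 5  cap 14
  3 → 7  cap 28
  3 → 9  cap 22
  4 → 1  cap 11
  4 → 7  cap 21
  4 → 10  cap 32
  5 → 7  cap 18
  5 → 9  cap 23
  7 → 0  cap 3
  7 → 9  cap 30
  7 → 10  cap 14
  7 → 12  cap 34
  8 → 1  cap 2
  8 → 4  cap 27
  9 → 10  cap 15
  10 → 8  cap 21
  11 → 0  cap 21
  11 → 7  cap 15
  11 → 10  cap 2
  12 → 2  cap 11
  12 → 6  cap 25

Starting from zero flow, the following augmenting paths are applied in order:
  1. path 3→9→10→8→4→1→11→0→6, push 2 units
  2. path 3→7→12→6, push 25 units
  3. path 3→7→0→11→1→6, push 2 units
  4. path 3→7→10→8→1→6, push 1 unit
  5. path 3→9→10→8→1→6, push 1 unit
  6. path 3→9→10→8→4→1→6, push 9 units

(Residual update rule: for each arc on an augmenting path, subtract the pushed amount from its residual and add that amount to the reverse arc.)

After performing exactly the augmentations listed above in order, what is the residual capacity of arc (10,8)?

Residual capacity of (10,8): 8

after path 1 (3→9→10→8→4→1→11→0→6, push 2): res(10,8)=19
after path 2 (3→7→12→6, push 25): res(10,8)=19
after path 3 (3→7→0→11→1→6, push 2): res(10,8)=19
after path 4 (3→7→10→8→1→6, push 1): res(10,8)=18
after path 5 (3→9→10→8→1→6, push 1): res(10,8)=17
after path 6 (3→9→10→8→4→1→6, push 9): res(10,8)=8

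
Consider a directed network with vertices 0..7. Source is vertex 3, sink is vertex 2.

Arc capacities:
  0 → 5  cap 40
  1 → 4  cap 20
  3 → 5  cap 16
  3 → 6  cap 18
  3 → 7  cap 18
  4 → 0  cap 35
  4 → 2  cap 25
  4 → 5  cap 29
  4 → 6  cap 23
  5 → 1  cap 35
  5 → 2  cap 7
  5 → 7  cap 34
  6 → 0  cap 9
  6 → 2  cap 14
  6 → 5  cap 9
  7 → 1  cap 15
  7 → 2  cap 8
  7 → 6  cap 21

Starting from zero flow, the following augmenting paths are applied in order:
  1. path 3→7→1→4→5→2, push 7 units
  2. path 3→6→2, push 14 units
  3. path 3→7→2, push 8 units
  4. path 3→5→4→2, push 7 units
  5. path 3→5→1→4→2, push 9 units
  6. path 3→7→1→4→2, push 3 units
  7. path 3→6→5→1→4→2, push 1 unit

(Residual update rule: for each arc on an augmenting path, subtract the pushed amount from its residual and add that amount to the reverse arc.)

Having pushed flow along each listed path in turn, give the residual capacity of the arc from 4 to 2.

Residual capacity of (4,2): 5

after path 1 (3→7→1→4→5→2, push 7): res(4,2)=25
after path 2 (3→6→2, push 14): res(4,2)=25
after path 3 (3→7→2, push 8): res(4,2)=25
after path 4 (3→5→4→2, push 7): res(4,2)=18
after path 5 (3→5→1→4→2, push 9): res(4,2)=9
after path 6 (3→7→1→4→2, push 3): res(4,2)=6
after path 7 (3→6→5→1→4→2, push 1): res(4,2)=5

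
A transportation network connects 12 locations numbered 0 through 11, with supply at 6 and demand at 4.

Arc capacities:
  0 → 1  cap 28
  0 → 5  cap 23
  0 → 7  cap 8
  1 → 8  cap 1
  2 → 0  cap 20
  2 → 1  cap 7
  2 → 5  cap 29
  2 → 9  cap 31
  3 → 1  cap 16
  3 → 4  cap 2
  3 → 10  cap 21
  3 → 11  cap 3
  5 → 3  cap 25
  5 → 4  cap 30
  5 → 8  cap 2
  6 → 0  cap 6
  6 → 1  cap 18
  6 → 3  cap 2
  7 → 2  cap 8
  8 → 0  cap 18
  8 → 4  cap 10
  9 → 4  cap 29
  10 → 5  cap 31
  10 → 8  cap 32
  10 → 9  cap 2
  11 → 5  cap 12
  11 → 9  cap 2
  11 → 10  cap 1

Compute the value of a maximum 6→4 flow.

Maximum flow value: 9

augment #1: 6→3→4 bottleneck 2, total now 2
augment #2: 6→0→5→4 bottleneck 6, total now 8
augment #3: 6→1→8→4 bottleneck 1, total now 9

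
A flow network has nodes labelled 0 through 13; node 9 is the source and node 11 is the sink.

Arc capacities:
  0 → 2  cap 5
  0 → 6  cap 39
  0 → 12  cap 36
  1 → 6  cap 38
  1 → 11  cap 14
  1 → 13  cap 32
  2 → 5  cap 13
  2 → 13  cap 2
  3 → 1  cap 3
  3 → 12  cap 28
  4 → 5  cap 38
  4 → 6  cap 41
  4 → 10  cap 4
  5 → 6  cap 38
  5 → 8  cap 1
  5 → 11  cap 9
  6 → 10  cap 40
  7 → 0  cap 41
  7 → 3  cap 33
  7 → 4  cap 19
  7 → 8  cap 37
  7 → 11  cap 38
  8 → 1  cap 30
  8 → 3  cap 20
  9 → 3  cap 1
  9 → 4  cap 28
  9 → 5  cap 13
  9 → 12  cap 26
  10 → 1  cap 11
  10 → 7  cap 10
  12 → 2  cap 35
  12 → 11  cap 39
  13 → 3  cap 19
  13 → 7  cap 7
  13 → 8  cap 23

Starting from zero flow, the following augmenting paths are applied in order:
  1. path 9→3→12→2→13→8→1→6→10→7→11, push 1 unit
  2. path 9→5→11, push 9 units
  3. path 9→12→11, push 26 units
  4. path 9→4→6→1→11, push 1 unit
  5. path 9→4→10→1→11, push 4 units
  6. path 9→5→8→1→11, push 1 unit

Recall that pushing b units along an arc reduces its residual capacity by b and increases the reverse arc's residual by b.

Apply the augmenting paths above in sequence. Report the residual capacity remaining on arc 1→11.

Residual capacity of (1,11): 8

after path 1 (9→3→12→2→13→8→1→6→10→7→11, push 1): res(1,11)=14
after path 2 (9→5→11, push 9): res(1,11)=14
after path 3 (9→12→11, push 26): res(1,11)=14
after path 4 (9→4→6→1→11, push 1): res(1,11)=13
after path 5 (9→4→10→1→11, push 4): res(1,11)=9
after path 6 (9→5→8→1→11, push 1): res(1,11)=8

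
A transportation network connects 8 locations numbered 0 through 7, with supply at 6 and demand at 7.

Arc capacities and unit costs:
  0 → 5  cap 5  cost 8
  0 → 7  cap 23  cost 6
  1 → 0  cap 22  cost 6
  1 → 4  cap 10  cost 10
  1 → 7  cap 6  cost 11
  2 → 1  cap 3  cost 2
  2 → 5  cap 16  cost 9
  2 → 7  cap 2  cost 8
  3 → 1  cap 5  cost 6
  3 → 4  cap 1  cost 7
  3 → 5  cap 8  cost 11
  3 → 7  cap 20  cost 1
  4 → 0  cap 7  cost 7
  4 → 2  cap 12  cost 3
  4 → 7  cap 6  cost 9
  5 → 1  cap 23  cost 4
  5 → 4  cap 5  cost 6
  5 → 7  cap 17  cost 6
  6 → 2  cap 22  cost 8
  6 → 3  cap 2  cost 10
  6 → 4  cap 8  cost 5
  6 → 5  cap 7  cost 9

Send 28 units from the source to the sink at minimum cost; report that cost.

shortest-cost path #1: 6→3→7 push 2 @ unit cost 11 (adds 22)
shortest-cost path #2: 6→4→7 push 6 @ unit cost 14 (adds 84)
shortest-cost path #3: 6→5→7 push 7 @ unit cost 15 (adds 105)
shortest-cost path #4: 6→2→7 push 2 @ unit cost 16 (adds 32)
shortest-cost path #5: 6→4→0→7 push 2 @ unit cost 18 (adds 36)
shortest-cost path #6: 6→2→1→7 push 3 @ unit cost 21 (adds 63)
shortest-cost path #7: 6→2→5→7 push 6 @ unit cost 23 (adds 138)
total cost = 480

Minimum cost for 28 units: 480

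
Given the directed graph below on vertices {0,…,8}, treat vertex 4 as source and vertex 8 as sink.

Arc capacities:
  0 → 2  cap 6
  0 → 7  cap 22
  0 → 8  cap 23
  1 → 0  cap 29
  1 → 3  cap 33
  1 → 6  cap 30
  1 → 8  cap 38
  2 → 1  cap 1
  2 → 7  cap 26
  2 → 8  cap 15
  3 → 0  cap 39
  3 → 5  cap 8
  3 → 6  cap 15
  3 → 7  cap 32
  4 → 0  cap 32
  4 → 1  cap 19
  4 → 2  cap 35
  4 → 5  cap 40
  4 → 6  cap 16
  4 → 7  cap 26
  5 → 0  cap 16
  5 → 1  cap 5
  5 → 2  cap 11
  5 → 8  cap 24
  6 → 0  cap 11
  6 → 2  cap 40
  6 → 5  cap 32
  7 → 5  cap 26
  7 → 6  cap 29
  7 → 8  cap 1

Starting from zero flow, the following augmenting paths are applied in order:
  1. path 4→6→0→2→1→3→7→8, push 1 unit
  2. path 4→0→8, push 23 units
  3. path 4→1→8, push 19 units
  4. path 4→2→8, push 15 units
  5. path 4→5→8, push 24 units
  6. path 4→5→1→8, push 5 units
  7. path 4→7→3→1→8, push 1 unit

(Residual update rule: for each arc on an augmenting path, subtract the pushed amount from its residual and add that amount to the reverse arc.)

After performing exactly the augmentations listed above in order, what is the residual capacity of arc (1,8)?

Residual capacity of (1,8): 13

after path 1 (4→6→0→2→1→3→7→8, push 1): res(1,8)=38
after path 2 (4→0→8, push 23): res(1,8)=38
after path 3 (4→1→8, push 19): res(1,8)=19
after path 4 (4→2→8, push 15): res(1,8)=19
after path 5 (4→5→8, push 24): res(1,8)=19
after path 6 (4→5→1→8, push 5): res(1,8)=14
after path 7 (4→7→3→1→8, push 1): res(1,8)=13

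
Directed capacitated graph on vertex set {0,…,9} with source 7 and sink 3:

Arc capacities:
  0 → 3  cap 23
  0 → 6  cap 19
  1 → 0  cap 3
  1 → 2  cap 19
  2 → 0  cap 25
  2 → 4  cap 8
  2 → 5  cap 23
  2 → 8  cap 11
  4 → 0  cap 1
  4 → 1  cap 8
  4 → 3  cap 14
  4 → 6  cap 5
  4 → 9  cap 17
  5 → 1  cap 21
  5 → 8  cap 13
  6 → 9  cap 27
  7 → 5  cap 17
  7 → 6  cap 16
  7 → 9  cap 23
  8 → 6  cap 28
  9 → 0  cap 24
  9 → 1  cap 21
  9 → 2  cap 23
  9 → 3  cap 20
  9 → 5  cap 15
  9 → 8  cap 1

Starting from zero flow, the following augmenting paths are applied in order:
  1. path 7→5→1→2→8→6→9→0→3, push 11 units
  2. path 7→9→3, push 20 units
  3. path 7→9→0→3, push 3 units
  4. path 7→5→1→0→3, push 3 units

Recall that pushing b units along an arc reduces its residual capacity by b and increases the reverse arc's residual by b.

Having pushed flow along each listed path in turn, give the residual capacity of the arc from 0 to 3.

Residual capacity of (0,3): 6

after path 1 (7→5→1→2→8→6→9→0→3, push 11): res(0,3)=12
after path 2 (7→9→3, push 20): res(0,3)=12
after path 3 (7→9→0→3, push 3): res(0,3)=9
after path 4 (7→5→1→0→3, push 3): res(0,3)=6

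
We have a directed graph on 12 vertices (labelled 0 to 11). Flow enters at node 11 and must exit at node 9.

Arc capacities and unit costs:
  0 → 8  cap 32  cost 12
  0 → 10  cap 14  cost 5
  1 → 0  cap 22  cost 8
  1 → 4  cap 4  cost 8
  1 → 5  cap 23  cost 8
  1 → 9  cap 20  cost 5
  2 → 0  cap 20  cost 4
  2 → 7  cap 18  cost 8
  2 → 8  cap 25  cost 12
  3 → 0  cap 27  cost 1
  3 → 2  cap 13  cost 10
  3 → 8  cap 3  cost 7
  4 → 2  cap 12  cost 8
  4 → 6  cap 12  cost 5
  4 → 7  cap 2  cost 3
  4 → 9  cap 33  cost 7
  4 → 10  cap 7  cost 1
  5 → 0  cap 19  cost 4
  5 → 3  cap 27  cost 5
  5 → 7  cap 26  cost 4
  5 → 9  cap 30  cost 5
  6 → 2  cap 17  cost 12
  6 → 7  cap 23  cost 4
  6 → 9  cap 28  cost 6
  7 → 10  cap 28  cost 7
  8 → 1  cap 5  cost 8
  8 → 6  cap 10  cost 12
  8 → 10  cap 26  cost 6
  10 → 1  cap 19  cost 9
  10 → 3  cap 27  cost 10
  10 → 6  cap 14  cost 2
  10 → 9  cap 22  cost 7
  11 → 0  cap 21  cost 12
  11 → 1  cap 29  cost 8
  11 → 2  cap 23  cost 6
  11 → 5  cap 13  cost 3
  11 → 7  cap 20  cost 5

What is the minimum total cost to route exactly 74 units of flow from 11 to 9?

shortest-cost path #1: 11→5→9 push 13 @ unit cost 8 (adds 104)
shortest-cost path #2: 11→1→9 push 20 @ unit cost 13 (adds 260)
shortest-cost path #3: 11→7→10→9 push 20 @ unit cost 19 (adds 380)
shortest-cost path #4: 11→1→5→9 push 9 @ unit cost 21 (adds 189)
shortest-cost path #5: 11→2→0→10→9 push 2 @ unit cost 22 (adds 44)
shortest-cost path #6: 11→2→0→10→6→9 push 10 @ unit cost 23 (adds 230)
total cost = 1207

Minimum cost for 74 units: 1207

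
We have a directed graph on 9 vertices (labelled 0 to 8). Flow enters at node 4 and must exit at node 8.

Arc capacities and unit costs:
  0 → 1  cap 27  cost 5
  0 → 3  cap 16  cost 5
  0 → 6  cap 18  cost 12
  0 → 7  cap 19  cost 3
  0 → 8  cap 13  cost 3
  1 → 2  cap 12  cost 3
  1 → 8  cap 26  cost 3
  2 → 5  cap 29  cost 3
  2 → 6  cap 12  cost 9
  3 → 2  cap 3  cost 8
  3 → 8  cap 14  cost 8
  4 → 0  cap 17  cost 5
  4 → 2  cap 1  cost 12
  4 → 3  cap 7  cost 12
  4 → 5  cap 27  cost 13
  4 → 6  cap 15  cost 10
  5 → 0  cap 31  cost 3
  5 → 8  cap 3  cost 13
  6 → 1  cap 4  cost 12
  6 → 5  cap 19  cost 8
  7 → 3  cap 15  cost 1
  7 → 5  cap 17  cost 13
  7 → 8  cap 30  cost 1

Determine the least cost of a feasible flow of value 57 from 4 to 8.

shortest-cost path #1: 4→0→8 push 13 @ unit cost 8 (adds 104)
shortest-cost path #2: 4→0→7→8 push 4 @ unit cost 9 (adds 36)
shortest-cost path #3: 4→3→8 push 7 @ unit cost 20 (adds 140)
shortest-cost path #4: 4→5→0→7→8 push 15 @ unit cost 20 (adds 300)
shortest-cost path #5: 4→5→0→1→8 push 12 @ unit cost 24 (adds 288)
shortest-cost path #6: 4→6→1→8 push 4 @ unit cost 25 (adds 100)
shortest-cost path #7: 4→2→5→0→1→8 push 1 @ unit cost 26 (adds 26)
shortest-cost path #8: 4→6→5→0→1→8 push 1 @ unit cost 29 (adds 29)
total cost = 1023

Minimum cost for 57 units: 1023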